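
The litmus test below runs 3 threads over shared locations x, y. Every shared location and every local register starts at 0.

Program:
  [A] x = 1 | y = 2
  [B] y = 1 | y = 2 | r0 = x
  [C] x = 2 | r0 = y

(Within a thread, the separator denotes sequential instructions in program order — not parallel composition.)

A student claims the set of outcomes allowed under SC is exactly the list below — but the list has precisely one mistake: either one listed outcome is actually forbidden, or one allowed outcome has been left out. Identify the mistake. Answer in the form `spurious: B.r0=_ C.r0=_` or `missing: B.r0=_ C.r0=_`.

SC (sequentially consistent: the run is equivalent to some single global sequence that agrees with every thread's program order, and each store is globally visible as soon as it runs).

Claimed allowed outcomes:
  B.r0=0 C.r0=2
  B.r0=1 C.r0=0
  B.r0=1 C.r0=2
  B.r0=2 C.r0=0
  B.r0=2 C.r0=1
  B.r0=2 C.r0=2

outcome vector order: (B.r0,C.r0)
under SC → 02; 10; 11; 12; 20; 21; 22
SC∖claimed = {11}

missing: B.r0=1 C.r0=1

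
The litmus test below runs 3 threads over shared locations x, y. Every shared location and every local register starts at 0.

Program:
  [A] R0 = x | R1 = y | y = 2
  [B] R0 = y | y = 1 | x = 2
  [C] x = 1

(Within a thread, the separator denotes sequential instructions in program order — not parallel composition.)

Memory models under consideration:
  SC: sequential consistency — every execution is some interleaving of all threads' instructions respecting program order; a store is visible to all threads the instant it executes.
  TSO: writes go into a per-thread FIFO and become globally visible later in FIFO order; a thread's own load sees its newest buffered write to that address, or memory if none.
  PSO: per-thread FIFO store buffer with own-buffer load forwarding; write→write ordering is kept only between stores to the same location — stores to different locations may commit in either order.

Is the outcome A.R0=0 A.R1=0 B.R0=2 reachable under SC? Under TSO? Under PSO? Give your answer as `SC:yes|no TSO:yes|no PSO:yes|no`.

outcome vector order: (A.R0,A.R1,B.R0)
SC (7): <0 0 0>, <0 0 2>, <0 1 0>, <1 0 0>, <1 0 2>, <1 1 0>, <2 1 0>
TSO (7): <0 0 0>, <0 0 2>, <0 1 0>, <1 0 0>, <1 0 2>, <1 1 0>, <2 1 0>
PSO (8): <0 0 0>, <0 0 2>, <0 1 0>, <1 0 0>, <1 0 2>, <1 1 0>, <2 0 0>, <2 1 0>
target <0 0 2> ∈ {SC,TSO,PSO}

SC:yes TSO:yes PSO:yes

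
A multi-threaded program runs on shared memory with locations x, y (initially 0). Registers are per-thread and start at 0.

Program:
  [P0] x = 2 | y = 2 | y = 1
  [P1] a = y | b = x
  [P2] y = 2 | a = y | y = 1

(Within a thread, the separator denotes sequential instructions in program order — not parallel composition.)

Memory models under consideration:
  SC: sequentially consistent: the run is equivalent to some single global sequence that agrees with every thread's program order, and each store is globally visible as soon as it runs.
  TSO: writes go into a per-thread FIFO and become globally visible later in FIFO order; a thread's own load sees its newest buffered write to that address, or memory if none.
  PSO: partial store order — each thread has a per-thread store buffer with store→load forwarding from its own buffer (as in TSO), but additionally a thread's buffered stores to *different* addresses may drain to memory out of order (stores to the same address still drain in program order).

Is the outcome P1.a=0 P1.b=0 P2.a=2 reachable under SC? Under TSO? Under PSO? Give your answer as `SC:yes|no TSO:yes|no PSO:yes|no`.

SC:yes TSO:yes PSO:yes

outcome vector order: (P1.a,P1.b,P2.a)
under SC → 0/0/1 0/0/2 0/2/1 0/2/2 1/0/2 1/2/1 1/2/2 2/0/1 2/0/2 2/2/1 2/2/2
under TSO → 0/0/1 0/0/2 0/2/1 0/2/2 1/0/2 1/2/1 1/2/2 2/0/1 2/0/2 2/2/1 2/2/2
under PSO → 0/0/1 0/0/2 0/2/1 0/2/2 1/0/1 1/0/2 1/2/1 1/2/2 2/0/1 2/0/2 2/2/1 2/2/2
target 0/0/2 ∈ {SC,TSO,PSO}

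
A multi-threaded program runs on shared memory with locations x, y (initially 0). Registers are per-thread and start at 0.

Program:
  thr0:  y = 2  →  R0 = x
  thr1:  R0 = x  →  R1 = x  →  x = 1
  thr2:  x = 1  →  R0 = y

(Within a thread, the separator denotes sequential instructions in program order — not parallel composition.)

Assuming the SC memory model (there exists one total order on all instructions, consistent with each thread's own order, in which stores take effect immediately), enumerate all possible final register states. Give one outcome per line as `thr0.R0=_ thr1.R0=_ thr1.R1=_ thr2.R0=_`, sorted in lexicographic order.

outcome vector order: (thr0.R0,thr1.R0,thr1.R1,thr2.R0)
|SC outcomes| = 9

thr0.R0=0 thr1.R0=0 thr1.R1=0 thr2.R0=2
thr0.R0=0 thr1.R0=0 thr1.R1=1 thr2.R0=2
thr0.R0=0 thr1.R0=1 thr1.R1=1 thr2.R0=2
thr0.R0=1 thr1.R0=0 thr1.R1=0 thr2.R0=0
thr0.R0=1 thr1.R0=0 thr1.R1=0 thr2.R0=2
thr0.R0=1 thr1.R0=0 thr1.R1=1 thr2.R0=0
thr0.R0=1 thr1.R0=0 thr1.R1=1 thr2.R0=2
thr0.R0=1 thr1.R0=1 thr1.R1=1 thr2.R0=0
thr0.R0=1 thr1.R0=1 thr1.R1=1 thr2.R0=2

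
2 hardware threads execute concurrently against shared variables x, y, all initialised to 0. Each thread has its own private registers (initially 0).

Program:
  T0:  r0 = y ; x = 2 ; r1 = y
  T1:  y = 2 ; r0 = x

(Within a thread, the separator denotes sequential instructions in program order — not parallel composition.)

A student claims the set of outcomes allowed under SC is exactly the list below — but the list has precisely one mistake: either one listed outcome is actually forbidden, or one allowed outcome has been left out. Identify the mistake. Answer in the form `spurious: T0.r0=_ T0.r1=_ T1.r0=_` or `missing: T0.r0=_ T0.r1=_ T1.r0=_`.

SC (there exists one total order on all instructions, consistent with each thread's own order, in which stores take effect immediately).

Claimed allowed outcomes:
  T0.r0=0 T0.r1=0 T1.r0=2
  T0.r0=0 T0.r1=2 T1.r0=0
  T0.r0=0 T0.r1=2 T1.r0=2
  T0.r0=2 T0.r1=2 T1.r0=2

outcome vector order: (T0.r0,T0.r1,T1.r0)
[SC] allowed = {0/0/2; 0/2/0; 0/2/2; 2/2/0; 2/2/2}
SC∖claimed = {2/2/0}

missing: T0.r0=2 T0.r1=2 T1.r0=0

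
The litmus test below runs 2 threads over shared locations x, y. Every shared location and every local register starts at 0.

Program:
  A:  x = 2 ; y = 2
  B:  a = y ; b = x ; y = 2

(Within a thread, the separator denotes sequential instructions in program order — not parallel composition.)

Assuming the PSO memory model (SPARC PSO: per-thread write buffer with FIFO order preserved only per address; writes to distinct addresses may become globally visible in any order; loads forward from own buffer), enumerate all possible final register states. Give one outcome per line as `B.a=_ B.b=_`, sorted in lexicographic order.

outcome vector order: (B.a,B.b)
|PSO outcomes| = 4

B.a=0 B.b=0
B.a=0 B.b=2
B.a=2 B.b=0
B.a=2 B.b=2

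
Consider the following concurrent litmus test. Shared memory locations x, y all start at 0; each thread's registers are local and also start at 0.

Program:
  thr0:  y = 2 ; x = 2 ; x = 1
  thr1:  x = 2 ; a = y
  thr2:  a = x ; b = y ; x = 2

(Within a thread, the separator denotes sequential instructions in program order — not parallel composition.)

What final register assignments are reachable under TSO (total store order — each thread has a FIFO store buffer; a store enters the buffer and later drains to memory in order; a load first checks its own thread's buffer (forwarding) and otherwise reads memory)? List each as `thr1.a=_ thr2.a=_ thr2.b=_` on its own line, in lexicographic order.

thr1.a=0 thr2.a=0 thr2.b=0
thr1.a=0 thr2.a=0 thr2.b=2
thr1.a=0 thr2.a=1 thr2.b=2
thr1.a=0 thr2.a=2 thr2.b=0
thr1.a=0 thr2.a=2 thr2.b=2
thr1.a=2 thr2.a=0 thr2.b=0
thr1.a=2 thr2.a=0 thr2.b=2
thr1.a=2 thr2.a=1 thr2.b=2
thr1.a=2 thr2.a=2 thr2.b=0
thr1.a=2 thr2.a=2 thr2.b=2

outcome vector order: (thr1.a,thr2.a,thr2.b)
|TSO outcomes| = 10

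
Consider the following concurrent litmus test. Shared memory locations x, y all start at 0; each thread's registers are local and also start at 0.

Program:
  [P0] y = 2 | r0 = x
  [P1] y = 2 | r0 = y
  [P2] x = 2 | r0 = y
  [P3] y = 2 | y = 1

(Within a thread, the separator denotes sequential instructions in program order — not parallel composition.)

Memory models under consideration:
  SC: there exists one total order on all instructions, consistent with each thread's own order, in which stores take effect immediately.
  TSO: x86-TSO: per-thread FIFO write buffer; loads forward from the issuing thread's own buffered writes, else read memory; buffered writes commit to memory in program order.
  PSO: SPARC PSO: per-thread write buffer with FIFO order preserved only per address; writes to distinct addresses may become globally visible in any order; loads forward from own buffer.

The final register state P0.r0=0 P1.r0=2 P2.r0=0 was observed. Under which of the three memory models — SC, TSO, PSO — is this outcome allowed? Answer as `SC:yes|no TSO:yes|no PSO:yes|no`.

outcome vector order: (P0.r0,P1.r0,P2.r0)
SC: 10 outcomes — {(0,1,1) (0,1,2) (0,2,1) (0,2,2) (2,1,0) (2,1,1) (2,1,2) (2,2,0) (2,2,1) (2,2,2)}
TSO: 12 outcomes — {(0,1,0) (0,1,1) (0,1,2) (0,2,0) (0,2,1) (0,2,2) (2,1,0) (2,1,1) (2,1,2) (2,2,0) (2,2,1) (2,2,2)}
PSO: 12 outcomes — {(0,1,0) (0,1,1) (0,1,2) (0,2,0) (0,2,1) (0,2,2) (2,1,0) (2,1,1) (2,1,2) (2,2,0) (2,2,1) (2,2,2)}
target (0,2,0) ∈ {TSO,PSO}

SC:no TSO:yes PSO:yes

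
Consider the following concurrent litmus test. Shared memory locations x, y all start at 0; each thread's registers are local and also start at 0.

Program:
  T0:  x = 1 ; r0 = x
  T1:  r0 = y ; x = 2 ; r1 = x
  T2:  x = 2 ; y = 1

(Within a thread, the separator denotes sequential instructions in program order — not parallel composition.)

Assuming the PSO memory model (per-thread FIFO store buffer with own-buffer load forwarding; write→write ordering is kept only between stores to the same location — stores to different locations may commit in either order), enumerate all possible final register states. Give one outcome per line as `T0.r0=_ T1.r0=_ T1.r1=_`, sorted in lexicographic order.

outcome vector order: (T0.r0,T1.r0,T1.r1)
|PSO outcomes| = 8

T0.r0=1 T1.r0=0 T1.r1=1
T0.r0=1 T1.r0=0 T1.r1=2
T0.r0=1 T1.r0=1 T1.r1=1
T0.r0=1 T1.r0=1 T1.r1=2
T0.r0=2 T1.r0=0 T1.r1=1
T0.r0=2 T1.r0=0 T1.r1=2
T0.r0=2 T1.r0=1 T1.r1=1
T0.r0=2 T1.r0=1 T1.r1=2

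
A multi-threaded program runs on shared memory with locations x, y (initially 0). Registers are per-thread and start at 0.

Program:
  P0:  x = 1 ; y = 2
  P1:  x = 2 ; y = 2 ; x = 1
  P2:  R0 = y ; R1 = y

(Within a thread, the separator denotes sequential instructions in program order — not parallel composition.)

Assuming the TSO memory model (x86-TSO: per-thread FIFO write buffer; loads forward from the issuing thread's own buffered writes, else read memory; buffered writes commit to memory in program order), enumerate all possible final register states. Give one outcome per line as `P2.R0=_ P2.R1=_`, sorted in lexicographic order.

P2.R0=0 P2.R1=0
P2.R0=0 P2.R1=2
P2.R0=2 P2.R1=2

outcome vector order: (P2.R0,P2.R1)
|TSO outcomes| = 3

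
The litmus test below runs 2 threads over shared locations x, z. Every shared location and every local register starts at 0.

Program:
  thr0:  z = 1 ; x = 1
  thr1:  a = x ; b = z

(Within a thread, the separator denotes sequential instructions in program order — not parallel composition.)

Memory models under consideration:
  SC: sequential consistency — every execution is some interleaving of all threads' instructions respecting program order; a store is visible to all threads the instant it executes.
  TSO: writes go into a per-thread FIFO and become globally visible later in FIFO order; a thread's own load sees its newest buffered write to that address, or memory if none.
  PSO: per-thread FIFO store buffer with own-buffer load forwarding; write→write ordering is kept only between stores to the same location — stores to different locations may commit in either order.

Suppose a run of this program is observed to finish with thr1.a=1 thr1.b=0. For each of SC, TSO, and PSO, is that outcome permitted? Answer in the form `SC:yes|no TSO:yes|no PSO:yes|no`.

SC:no TSO:no PSO:yes

outcome vector order: (thr1.a,thr1.b)
SC: 3 outcomes — {00; 01; 11}
TSO: 3 outcomes — {00; 01; 11}
PSO: 4 outcomes — {00; 01; 10; 11}
target 10 ∈ {PSO}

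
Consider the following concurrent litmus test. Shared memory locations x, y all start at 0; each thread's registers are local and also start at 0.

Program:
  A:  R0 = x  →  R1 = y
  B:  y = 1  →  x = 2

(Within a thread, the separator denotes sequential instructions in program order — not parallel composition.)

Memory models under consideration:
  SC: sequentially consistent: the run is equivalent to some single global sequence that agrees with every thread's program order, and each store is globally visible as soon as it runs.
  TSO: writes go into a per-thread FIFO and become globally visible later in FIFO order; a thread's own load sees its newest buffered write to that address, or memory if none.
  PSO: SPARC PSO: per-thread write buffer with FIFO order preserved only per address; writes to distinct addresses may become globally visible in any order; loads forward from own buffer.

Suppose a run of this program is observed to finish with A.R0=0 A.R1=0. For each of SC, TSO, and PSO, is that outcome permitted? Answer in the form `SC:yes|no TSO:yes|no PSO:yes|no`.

outcome vector order: (A.R0,A.R1)
under SC → 0/0, 0/1, 2/1
under TSO → 0/0, 0/1, 2/1
under PSO → 0/0, 0/1, 2/0, 2/1
target 0/0 ∈ {SC,TSO,PSO}

SC:yes TSO:yes PSO:yes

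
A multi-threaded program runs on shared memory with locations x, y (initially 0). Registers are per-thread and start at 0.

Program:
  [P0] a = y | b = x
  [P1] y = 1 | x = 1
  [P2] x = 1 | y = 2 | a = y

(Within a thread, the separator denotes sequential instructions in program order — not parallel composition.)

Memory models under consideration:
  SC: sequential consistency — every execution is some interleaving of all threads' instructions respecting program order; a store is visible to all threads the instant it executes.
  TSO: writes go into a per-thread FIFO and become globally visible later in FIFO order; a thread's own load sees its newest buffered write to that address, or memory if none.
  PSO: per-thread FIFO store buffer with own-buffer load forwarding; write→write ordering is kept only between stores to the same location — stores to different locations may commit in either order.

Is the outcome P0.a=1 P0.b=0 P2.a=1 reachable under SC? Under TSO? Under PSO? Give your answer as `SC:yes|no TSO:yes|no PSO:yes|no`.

outcome vector order: (P0.a,P0.b,P2.a)
SC: 9 outcomes — {0/0/1, 0/0/2, 0/1/1, 0/1/2, 1/0/2, 1/1/1, 1/1/2, 2/1/1, 2/1/2}
TSO: 9 outcomes — {0/0/1, 0/0/2, 0/1/1, 0/1/2, 1/0/2, 1/1/1, 1/1/2, 2/1/1, 2/1/2}
PSO: 12 outcomes — {0/0/1, 0/0/2, 0/1/1, 0/1/2, 1/0/1, 1/0/2, 1/1/1, 1/1/2, 2/0/1, 2/0/2, 2/1/1, 2/1/2}
target 1/0/1 ∈ {PSO}

SC:no TSO:no PSO:yes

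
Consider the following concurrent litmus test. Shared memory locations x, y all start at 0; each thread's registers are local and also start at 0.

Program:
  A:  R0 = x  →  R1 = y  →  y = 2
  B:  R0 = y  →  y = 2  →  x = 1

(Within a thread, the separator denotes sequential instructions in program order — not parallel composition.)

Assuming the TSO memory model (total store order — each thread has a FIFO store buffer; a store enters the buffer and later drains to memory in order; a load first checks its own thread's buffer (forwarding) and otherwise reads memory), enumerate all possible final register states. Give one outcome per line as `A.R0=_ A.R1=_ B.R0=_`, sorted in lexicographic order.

outcome vector order: (A.R0,A.R1,B.R0)
|TSO outcomes| = 4

A.R0=0 A.R1=0 B.R0=0
A.R0=0 A.R1=0 B.R0=2
A.R0=0 A.R1=2 B.R0=0
A.R0=1 A.R1=2 B.R0=0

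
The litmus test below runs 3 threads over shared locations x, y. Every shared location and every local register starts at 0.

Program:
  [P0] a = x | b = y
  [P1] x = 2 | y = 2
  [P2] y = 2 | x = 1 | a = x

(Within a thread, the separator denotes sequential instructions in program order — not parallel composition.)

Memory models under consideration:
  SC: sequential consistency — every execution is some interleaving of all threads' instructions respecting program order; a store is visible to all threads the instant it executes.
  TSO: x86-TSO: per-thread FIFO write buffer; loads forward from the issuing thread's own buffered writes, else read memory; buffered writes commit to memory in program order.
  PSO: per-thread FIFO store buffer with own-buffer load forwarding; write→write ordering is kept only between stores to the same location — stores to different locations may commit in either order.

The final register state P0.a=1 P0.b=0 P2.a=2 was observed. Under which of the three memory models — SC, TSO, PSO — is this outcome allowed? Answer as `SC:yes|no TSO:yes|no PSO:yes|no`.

SC:no TSO:no PSO:yes

outcome vector order: (P0.a,P0.b,P2.a)
SC (9): (0,0,1); (0,0,2); (0,2,1); (0,2,2); (1,2,1); (1,2,2); (2,0,1); (2,2,1); (2,2,2)
TSO (9): (0,0,1); (0,0,2); (0,2,1); (0,2,2); (1,2,1); (1,2,2); (2,0,1); (2,2,1); (2,2,2)
PSO (12): (0,0,1); (0,0,2); (0,2,1); (0,2,2); (1,0,1); (1,0,2); (1,2,1); (1,2,2); (2,0,1); (2,0,2); (2,2,1); (2,2,2)
target (1,0,2) ∈ {PSO}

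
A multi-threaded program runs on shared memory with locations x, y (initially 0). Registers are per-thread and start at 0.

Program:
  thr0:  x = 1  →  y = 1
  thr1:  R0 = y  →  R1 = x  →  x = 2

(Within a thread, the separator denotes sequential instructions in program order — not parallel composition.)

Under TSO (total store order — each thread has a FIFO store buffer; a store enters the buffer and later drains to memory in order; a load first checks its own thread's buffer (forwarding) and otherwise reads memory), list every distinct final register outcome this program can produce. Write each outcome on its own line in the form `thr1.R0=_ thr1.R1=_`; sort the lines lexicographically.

outcome vector order: (thr1.R0,thr1.R1)
|TSO outcomes| = 3

thr1.R0=0 thr1.R1=0
thr1.R0=0 thr1.R1=1
thr1.R0=1 thr1.R1=1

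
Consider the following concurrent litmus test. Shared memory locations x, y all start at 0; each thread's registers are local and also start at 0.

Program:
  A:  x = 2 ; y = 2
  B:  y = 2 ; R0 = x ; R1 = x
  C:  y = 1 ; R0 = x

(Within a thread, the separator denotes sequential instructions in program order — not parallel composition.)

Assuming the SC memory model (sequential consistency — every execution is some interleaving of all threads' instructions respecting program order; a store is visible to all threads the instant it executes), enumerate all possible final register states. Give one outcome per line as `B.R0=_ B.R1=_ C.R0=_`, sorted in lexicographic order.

B.R0=0 B.R1=0 C.R0=0
B.R0=0 B.R1=0 C.R0=2
B.R0=0 B.R1=2 C.R0=0
B.R0=0 B.R1=2 C.R0=2
B.R0=2 B.R1=2 C.R0=0
B.R0=2 B.R1=2 C.R0=2

outcome vector order: (B.R0,B.R1,C.R0)
|SC outcomes| = 6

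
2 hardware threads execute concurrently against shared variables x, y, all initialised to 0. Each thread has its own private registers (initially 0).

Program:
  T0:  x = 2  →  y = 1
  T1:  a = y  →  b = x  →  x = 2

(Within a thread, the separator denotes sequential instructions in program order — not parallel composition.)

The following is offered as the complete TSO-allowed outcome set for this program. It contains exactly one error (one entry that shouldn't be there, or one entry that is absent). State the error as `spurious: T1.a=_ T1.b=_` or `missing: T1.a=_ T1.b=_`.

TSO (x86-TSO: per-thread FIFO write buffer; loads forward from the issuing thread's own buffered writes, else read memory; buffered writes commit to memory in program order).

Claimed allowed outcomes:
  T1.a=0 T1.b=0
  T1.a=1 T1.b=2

missing: T1.a=0 T1.b=2

outcome vector order: (T1.a,T1.b)
TSO: 3 outcomes — {<0 0> <0 2> <1 2>}
TSO∖claimed = {<0 2>}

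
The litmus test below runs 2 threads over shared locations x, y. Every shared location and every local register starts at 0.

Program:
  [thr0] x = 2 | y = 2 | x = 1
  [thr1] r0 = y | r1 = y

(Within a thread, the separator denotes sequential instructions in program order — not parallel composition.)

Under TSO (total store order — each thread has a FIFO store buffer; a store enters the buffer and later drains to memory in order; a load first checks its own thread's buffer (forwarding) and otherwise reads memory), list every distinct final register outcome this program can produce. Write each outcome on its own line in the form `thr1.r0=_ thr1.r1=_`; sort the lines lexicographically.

thr1.r0=0 thr1.r1=0
thr1.r0=0 thr1.r1=2
thr1.r0=2 thr1.r1=2

outcome vector order: (thr1.r0,thr1.r1)
|TSO outcomes| = 3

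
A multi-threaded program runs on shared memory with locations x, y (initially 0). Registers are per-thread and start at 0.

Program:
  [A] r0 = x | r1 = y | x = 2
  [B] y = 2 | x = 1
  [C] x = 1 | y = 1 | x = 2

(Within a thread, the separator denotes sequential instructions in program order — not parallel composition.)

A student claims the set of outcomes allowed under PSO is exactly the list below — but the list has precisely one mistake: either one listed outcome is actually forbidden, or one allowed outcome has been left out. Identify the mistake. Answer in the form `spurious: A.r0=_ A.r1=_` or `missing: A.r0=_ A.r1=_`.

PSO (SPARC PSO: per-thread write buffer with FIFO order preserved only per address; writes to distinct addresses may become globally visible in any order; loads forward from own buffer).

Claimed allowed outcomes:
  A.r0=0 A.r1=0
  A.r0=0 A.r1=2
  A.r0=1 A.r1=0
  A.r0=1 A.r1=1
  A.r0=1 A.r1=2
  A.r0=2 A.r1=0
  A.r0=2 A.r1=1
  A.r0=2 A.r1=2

outcome vector order: (A.r0,A.r1)
[PSO] allowed = {0/0; 0/1; 0/2; 1/0; 1/1; 1/2; 2/0; 2/1; 2/2}
PSO∖claimed = {0/1}

missing: A.r0=0 A.r1=1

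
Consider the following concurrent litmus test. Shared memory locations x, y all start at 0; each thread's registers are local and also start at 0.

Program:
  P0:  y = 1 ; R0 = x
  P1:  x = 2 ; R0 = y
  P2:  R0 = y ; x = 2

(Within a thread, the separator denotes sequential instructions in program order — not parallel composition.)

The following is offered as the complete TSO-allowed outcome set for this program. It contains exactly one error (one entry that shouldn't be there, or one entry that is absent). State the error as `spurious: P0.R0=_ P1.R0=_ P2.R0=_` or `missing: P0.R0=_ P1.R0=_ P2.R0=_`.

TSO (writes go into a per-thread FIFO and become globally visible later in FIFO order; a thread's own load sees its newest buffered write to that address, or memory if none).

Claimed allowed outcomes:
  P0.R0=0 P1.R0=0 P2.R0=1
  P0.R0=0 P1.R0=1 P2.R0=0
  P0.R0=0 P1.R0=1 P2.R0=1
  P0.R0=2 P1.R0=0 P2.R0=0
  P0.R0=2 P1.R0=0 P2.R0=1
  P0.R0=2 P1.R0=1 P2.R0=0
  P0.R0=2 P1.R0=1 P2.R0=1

missing: P0.R0=0 P1.R0=0 P2.R0=0

outcome vector order: (P0.R0,P1.R0,P2.R0)
[TSO] allowed = {000, 001, 010, 011, 200, 201, 210, 211}
TSO∖claimed = {000}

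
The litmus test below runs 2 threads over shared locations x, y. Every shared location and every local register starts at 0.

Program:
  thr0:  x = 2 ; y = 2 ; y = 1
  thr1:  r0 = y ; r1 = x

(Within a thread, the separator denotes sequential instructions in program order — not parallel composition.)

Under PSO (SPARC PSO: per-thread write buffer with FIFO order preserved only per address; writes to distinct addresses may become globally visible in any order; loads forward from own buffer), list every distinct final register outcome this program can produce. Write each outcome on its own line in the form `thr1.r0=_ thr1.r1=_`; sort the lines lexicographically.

outcome vector order: (thr1.r0,thr1.r1)
|PSO outcomes| = 6

thr1.r0=0 thr1.r1=0
thr1.r0=0 thr1.r1=2
thr1.r0=1 thr1.r1=0
thr1.r0=1 thr1.r1=2
thr1.r0=2 thr1.r1=0
thr1.r0=2 thr1.r1=2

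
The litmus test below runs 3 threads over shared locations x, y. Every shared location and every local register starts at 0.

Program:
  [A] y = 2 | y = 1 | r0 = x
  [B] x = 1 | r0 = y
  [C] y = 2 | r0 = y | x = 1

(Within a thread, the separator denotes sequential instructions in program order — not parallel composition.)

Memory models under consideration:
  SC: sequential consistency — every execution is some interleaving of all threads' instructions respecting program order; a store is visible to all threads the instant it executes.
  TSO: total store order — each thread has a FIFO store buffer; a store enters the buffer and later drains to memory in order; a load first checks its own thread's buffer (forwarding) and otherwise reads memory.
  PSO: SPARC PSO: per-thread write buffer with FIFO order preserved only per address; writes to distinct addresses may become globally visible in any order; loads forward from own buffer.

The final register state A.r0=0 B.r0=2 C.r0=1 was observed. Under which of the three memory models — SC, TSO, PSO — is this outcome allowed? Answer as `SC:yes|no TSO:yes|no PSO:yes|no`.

outcome vector order: (A.r0,B.r0,C.r0)
SC: 9 outcomes — {(0,1,1); (0,1,2); (0,2,2); (1,0,1); (1,0,2); (1,1,1); (1,1,2); (1,2,1); (1,2,2)}
TSO: 12 outcomes — {(0,0,1); (0,0,2); (0,1,1); (0,1,2); (0,2,1); (0,2,2); (1,0,1); (1,0,2); (1,1,1); (1,1,2); (1,2,1); (1,2,2)}
PSO: 12 outcomes — {(0,0,1); (0,0,2); (0,1,1); (0,1,2); (0,2,1); (0,2,2); (1,0,1); (1,0,2); (1,1,1); (1,1,2); (1,2,1); (1,2,2)}
target (0,2,1) ∈ {TSO,PSO}

SC:no TSO:yes PSO:yes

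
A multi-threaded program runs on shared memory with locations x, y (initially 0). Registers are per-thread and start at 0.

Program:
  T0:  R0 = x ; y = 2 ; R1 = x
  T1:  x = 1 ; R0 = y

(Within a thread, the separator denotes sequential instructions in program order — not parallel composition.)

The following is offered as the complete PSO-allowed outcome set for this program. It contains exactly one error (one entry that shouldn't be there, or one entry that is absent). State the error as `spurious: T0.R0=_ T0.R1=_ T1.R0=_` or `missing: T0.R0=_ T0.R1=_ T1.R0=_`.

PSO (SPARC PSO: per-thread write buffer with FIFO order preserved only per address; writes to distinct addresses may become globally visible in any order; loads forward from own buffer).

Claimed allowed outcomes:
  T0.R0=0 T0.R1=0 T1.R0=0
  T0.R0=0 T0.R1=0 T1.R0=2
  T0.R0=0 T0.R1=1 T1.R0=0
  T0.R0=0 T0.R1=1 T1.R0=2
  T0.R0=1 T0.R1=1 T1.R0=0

outcome vector order: (T0.R0,T0.R1,T1.R0)
[PSO] allowed = {000; 002; 010; 012; 110; 112}
PSO∖claimed = {112}

missing: T0.R0=1 T0.R1=1 T1.R0=2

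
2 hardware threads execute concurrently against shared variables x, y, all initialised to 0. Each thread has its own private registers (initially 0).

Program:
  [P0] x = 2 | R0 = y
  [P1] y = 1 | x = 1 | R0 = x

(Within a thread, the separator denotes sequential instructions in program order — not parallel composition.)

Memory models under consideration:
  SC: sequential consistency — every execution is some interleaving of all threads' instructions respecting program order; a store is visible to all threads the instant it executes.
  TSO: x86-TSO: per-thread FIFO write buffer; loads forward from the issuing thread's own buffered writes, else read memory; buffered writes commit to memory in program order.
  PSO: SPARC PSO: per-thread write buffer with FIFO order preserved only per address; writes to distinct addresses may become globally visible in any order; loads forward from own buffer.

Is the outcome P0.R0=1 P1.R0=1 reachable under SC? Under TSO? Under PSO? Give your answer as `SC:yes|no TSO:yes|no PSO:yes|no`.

SC:yes TSO:yes PSO:yes

outcome vector order: (P0.R0,P1.R0)
[SC] allowed = {<0 1>; <1 1>; <1 2>}
[TSO] allowed = {<0 1>; <0 2>; <1 1>; <1 2>}
[PSO] allowed = {<0 1>; <0 2>; <1 1>; <1 2>}
target <1 1> ∈ {SC,TSO,PSO}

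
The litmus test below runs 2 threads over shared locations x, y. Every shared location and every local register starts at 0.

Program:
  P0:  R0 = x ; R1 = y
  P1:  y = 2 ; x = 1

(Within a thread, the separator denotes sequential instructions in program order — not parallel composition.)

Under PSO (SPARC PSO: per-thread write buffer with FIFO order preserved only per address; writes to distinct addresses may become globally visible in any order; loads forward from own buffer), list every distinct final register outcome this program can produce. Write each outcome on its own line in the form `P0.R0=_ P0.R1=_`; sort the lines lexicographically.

outcome vector order: (P0.R0,P0.R1)
|PSO outcomes| = 4

P0.R0=0 P0.R1=0
P0.R0=0 P0.R1=2
P0.R0=1 P0.R1=0
P0.R0=1 P0.R1=2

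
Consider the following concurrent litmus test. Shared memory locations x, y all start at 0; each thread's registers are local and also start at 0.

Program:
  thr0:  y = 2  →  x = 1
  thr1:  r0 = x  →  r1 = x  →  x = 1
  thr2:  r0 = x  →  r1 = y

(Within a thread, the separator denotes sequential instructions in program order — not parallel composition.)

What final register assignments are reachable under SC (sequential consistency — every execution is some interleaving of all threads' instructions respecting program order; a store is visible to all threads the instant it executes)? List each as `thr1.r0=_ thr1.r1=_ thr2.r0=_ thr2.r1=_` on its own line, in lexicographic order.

outcome vector order: (thr1.r0,thr1.r1,thr2.r0,thr2.r1)
|SC outcomes| = 10

thr1.r0=0 thr1.r1=0 thr2.r0=0 thr2.r1=0
thr1.r0=0 thr1.r1=0 thr2.r0=0 thr2.r1=2
thr1.r0=0 thr1.r1=0 thr2.r0=1 thr2.r1=0
thr1.r0=0 thr1.r1=0 thr2.r0=1 thr2.r1=2
thr1.r0=0 thr1.r1=1 thr2.r0=0 thr2.r1=0
thr1.r0=0 thr1.r1=1 thr2.r0=0 thr2.r1=2
thr1.r0=0 thr1.r1=1 thr2.r0=1 thr2.r1=2
thr1.r0=1 thr1.r1=1 thr2.r0=0 thr2.r1=0
thr1.r0=1 thr1.r1=1 thr2.r0=0 thr2.r1=2
thr1.r0=1 thr1.r1=1 thr2.r0=1 thr2.r1=2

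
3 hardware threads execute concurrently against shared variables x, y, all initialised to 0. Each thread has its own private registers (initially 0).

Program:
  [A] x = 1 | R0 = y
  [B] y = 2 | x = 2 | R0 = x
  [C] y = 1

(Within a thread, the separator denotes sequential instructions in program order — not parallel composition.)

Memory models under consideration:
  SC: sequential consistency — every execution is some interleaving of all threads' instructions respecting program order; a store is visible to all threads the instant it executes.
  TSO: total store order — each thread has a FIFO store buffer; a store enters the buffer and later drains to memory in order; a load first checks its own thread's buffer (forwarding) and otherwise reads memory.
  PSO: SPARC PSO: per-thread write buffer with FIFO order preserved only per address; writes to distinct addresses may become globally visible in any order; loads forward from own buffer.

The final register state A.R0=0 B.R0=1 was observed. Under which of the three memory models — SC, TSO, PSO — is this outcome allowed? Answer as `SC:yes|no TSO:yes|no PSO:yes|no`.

SC:no TSO:yes PSO:yes

outcome vector order: (A.R0,B.R0)
SC (5): <0 2>, <1 1>, <1 2>, <2 1>, <2 2>
TSO (6): <0 1>, <0 2>, <1 1>, <1 2>, <2 1>, <2 2>
PSO (6): <0 1>, <0 2>, <1 1>, <1 2>, <2 1>, <2 2>
target <0 1> ∈ {TSO,PSO}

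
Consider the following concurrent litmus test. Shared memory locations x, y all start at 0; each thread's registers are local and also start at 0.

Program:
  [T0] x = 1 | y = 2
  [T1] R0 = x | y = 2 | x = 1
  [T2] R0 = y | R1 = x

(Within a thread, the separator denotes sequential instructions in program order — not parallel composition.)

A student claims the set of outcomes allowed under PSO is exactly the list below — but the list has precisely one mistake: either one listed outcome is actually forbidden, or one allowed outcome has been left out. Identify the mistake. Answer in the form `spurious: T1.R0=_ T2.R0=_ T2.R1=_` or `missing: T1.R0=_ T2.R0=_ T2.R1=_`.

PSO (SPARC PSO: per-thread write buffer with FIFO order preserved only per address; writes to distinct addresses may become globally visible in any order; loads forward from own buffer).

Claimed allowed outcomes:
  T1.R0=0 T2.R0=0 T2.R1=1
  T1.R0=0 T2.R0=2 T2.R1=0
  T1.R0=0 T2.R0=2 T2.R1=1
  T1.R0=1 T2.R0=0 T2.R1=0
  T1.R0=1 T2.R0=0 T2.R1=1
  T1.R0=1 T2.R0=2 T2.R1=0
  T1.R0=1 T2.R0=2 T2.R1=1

missing: T1.R0=0 T2.R0=0 T2.R1=0

outcome vector order: (T1.R0,T2.R0,T2.R1)
under PSO → (0,0,0); (0,0,1); (0,2,0); (0,2,1); (1,0,0); (1,0,1); (1,2,0); (1,2,1)
PSO∖claimed = {(0,0,0)}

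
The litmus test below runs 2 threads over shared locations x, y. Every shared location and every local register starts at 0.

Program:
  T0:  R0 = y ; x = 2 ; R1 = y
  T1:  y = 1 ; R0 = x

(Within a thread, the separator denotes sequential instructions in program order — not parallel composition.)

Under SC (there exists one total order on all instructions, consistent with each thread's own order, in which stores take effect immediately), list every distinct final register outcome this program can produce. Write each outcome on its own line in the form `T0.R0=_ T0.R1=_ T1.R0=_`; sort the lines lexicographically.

outcome vector order: (T0.R0,T0.R1,T1.R0)
|SC outcomes| = 5

T0.R0=0 T0.R1=0 T1.R0=2
T0.R0=0 T0.R1=1 T1.R0=0
T0.R0=0 T0.R1=1 T1.R0=2
T0.R0=1 T0.R1=1 T1.R0=0
T0.R0=1 T0.R1=1 T1.R0=2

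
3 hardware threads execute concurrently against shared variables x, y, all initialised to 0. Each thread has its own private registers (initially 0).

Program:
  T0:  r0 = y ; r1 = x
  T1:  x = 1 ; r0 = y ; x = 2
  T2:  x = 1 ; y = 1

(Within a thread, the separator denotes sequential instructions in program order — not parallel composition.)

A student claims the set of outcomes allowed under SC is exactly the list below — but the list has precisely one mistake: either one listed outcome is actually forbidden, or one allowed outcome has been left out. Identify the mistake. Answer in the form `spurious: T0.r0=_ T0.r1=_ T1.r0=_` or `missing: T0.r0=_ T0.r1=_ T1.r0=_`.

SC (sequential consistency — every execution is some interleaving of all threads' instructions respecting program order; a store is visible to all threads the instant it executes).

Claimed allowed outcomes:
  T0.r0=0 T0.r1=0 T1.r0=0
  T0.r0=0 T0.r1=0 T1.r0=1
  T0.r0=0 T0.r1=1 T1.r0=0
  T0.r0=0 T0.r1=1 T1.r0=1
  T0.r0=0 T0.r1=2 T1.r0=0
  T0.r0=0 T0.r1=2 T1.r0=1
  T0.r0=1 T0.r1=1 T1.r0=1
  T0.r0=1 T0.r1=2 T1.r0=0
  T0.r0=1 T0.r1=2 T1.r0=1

outcome vector order: (T0.r0,T0.r1,T1.r0)
SC (10): 0/0/0 0/0/1 0/1/0 0/1/1 0/2/0 0/2/1 1/1/0 1/1/1 1/2/0 1/2/1
SC∖claimed = {1/1/0}

missing: T0.r0=1 T0.r1=1 T1.r0=0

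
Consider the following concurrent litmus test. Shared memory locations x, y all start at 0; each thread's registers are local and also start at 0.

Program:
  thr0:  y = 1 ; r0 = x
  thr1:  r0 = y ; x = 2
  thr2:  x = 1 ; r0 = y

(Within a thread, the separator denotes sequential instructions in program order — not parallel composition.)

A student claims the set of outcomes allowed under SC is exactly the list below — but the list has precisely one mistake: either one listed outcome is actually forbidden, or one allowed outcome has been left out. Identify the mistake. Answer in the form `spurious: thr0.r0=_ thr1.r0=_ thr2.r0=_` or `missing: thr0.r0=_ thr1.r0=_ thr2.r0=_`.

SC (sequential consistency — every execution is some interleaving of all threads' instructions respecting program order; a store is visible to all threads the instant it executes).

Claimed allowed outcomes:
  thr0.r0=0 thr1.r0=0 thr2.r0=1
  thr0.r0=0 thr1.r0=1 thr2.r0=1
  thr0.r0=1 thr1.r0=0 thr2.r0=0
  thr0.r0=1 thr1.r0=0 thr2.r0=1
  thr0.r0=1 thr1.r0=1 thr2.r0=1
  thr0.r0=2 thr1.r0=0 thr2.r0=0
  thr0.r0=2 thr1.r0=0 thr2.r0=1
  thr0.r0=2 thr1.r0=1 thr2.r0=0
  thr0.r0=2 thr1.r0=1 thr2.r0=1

missing: thr0.r0=1 thr1.r0=1 thr2.r0=0

outcome vector order: (thr0.r0,thr1.r0,thr2.r0)
under SC → <0 0 1> <0 1 1> <1 0 0> <1 0 1> <1 1 0> <1 1 1> <2 0 0> <2 0 1> <2 1 0> <2 1 1>
SC∖claimed = {<1 1 0>}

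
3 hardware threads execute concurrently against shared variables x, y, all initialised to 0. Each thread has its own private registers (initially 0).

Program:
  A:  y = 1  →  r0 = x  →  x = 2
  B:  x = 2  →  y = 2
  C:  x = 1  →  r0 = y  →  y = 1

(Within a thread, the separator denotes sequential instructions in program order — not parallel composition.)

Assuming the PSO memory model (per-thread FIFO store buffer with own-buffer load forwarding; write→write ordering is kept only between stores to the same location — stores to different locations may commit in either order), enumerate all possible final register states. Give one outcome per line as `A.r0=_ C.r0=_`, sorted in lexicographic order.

outcome vector order: (A.r0,C.r0)
|PSO outcomes| = 9

A.r0=0 C.r0=0
A.r0=0 C.r0=1
A.r0=0 C.r0=2
A.r0=1 C.r0=0
A.r0=1 C.r0=1
A.r0=1 C.r0=2
A.r0=2 C.r0=0
A.r0=2 C.r0=1
A.r0=2 C.r0=2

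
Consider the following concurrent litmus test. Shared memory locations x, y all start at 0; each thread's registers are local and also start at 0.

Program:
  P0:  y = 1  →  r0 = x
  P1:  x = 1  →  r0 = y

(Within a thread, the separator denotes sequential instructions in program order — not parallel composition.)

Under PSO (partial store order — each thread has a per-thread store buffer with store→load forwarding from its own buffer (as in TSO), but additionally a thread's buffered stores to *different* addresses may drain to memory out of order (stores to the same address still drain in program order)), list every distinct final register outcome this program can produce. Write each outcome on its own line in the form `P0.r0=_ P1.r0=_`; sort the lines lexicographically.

P0.r0=0 P1.r0=0
P0.r0=0 P1.r0=1
P0.r0=1 P1.r0=0
P0.r0=1 P1.r0=1

outcome vector order: (P0.r0,P1.r0)
|PSO outcomes| = 4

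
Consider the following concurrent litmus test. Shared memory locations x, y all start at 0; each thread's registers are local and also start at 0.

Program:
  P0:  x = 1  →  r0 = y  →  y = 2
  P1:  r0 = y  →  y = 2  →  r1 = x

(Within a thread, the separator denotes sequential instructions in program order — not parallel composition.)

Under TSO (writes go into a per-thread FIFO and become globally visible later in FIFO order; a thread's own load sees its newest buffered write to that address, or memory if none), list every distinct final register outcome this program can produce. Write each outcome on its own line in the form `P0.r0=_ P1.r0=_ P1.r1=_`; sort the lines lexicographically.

P0.r0=0 P1.r0=0 P1.r1=0
P0.r0=0 P1.r0=0 P1.r1=1
P0.r0=0 P1.r0=2 P1.r1=1
P0.r0=2 P1.r0=0 P1.r1=0
P0.r0=2 P1.r0=0 P1.r1=1

outcome vector order: (P0.r0,P1.r0,P1.r1)
|TSO outcomes| = 5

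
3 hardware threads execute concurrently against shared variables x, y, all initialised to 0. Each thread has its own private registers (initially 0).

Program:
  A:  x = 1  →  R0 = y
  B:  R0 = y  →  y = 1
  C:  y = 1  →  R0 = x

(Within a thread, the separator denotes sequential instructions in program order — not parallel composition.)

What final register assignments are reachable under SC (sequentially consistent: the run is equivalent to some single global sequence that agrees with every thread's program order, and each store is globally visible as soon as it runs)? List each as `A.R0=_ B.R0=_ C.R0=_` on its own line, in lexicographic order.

outcome vector order: (A.R0,B.R0,C.R0)
|SC outcomes| = 6

A.R0=0 B.R0=0 C.R0=1
A.R0=0 B.R0=1 C.R0=1
A.R0=1 B.R0=0 C.R0=0
A.R0=1 B.R0=0 C.R0=1
A.R0=1 B.R0=1 C.R0=0
A.R0=1 B.R0=1 C.R0=1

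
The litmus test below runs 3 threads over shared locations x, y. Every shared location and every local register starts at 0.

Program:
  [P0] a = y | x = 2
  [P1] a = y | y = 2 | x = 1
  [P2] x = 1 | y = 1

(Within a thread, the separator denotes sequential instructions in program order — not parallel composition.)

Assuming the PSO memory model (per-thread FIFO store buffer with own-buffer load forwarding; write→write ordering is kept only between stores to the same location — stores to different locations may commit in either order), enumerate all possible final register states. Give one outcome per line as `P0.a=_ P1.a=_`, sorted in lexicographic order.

P0.a=0 P1.a=0
P0.a=0 P1.a=1
P0.a=1 P1.a=0
P0.a=1 P1.a=1
P0.a=2 P1.a=0
P0.a=2 P1.a=1

outcome vector order: (P0.a,P1.a)
|PSO outcomes| = 6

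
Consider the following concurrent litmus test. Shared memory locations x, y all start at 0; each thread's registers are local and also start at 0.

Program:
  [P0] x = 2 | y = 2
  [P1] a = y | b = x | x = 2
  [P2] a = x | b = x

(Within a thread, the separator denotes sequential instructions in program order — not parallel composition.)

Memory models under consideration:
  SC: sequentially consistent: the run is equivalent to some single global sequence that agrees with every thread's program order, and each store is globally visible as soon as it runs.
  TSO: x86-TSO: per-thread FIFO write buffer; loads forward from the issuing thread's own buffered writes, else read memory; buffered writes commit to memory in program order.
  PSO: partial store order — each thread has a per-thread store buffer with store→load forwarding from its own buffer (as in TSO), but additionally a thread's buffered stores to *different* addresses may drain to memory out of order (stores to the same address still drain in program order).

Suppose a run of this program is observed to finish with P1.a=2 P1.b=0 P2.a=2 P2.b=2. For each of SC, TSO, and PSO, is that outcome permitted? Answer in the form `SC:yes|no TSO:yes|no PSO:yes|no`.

SC:no TSO:no PSO:yes

outcome vector order: (P1.a,P1.b,P2.a,P2.b)
[SC] allowed = {0000, 0002, 0022, 0200, 0202, 0222, 2200, 2202, 2222}
[TSO] allowed = {0000, 0002, 0022, 0200, 0202, 0222, 2200, 2202, 2222}
[PSO] allowed = {0000, 0002, 0022, 0200, 0202, 0222, 2000, 2002, 2022, 2200, 2202, 2222}
target 2022 ∈ {PSO}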